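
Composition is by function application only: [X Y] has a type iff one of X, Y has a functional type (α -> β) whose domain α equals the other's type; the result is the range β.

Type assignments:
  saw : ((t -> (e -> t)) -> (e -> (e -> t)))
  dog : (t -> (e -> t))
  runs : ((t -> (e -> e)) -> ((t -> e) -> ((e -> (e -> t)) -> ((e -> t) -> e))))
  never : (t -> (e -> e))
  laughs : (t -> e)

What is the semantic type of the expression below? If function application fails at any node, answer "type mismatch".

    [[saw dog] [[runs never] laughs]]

[saw dog]: saw is ((t -> (e -> t)) -> (e -> (e -> t))), dog is (t -> (e -> t)); result (e -> (e -> t)).
[runs never]: runs is ((t -> (e -> e)) -> ((t -> e) -> ((e -> (e -> t)) -> ((e -> t) -> e)))), never is (t -> (e -> e)); result ((t -> e) -> ((e -> (e -> t)) -> ((e -> t) -> e))).
[[runs never] laughs]: [runs never] is ((t -> e) -> ((e -> (e -> t)) -> ((e -> t) -> e))), laughs is (t -> e); result ((e -> (e -> t)) -> ((e -> t) -> e)).
[[saw dog] [[runs never] laughs]]: [[runs never] laughs] is ((e -> (e -> t)) -> ((e -> t) -> e)), [saw dog] is (e -> (e -> t)); result ((e -> t) -> e).

((e -> t) -> e)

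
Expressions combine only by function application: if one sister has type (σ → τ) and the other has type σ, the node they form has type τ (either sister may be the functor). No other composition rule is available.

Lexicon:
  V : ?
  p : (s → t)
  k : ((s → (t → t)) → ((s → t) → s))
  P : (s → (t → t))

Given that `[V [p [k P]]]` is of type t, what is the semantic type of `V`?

(s → t)

For [V [p [k P]]] to have type t with [p [k P]] of type s, V must be the function: V : (s → t).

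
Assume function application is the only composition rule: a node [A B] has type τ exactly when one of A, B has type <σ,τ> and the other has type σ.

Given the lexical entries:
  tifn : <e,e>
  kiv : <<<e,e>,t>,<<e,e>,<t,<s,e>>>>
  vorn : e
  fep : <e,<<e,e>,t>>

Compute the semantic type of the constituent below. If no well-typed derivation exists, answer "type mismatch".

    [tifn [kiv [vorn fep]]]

At [vorn fep], fep : <e,<<e,e>,t>> takes vorn : e, giving <<e,e>,t>.
At [kiv [vorn fep]], kiv : <<<e,e>,t>,<<e,e>,<t,<s,e>>>> takes [vorn fep] : <<e,e>,t>, giving <<e,e>,<t,<s,e>>>.
At [tifn [kiv [vorn fep]]], [kiv [vorn fep]] : <<e,e>,<t,<s,e>>> takes tifn : <e,e>, giving <t,<s,e>>.

<t,<s,e>>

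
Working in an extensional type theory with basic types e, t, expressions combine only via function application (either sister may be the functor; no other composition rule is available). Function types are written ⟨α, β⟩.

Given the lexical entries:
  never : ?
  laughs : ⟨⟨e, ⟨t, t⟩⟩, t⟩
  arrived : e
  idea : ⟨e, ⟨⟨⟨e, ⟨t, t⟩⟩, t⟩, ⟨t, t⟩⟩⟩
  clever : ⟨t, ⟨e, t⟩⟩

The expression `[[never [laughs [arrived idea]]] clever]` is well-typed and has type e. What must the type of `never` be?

At [[never [laughs [arrived idea]]] clever] (required: e): clever is ⟨t, ⟨e, t⟩⟩, which is not a function with range e; hence [never [laughs [arrived idea]]] is the functor — type ⟨⟨t, ⟨e, t⟩⟩, e⟩.
At [never [laughs [arrived idea]]] (required: ⟨⟨t, ⟨e, t⟩⟩, e⟩): [laughs [arrived idea]] is ⟨t, t⟩, which is not a function with range ⟨⟨t, ⟨e, t⟩⟩, e⟩; hence never is the functor — type ⟨⟨t, t⟩, ⟨⟨t, ⟨e, t⟩⟩, e⟩⟩.

⟨⟨t, t⟩, ⟨⟨t, ⟨e, t⟩⟩, e⟩⟩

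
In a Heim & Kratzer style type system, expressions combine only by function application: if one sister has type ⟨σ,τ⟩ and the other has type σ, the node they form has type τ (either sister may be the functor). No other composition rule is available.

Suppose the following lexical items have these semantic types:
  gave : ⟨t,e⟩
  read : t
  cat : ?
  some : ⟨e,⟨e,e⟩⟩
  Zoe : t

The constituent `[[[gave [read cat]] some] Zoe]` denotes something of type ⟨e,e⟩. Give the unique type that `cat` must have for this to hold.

⟨t,⟨⟨t,e⟩,⟨⟨e,⟨e,e⟩⟩,⟨t,⟨e,e⟩⟩⟩⟩⟩

[[[gave [read cat]] some] Zoe] is required to be ⟨e,e⟩. Zoe : t cannot yield ⟨e,e⟩ as functor, so [[gave [read cat]] some] : ⟨t,⟨e,e⟩⟩.
[[gave [read cat]] some] is required to be ⟨t,⟨e,e⟩⟩. some : ⟨e,⟨e,e⟩⟩ cannot yield ⟨t,⟨e,e⟩⟩ as functor, so [gave [read cat]] : ⟨⟨e,⟨e,e⟩⟩,⟨t,⟨e,e⟩⟩⟩.
[gave [read cat]] is required to be ⟨⟨e,⟨e,e⟩⟩,⟨t,⟨e,e⟩⟩⟩. gave : ⟨t,e⟩ cannot yield ⟨⟨e,⟨e,e⟩⟩,⟨t,⟨e,e⟩⟩⟩ as functor, so [read cat] : ⟨⟨t,e⟩,⟨⟨e,⟨e,e⟩⟩,⟨t,⟨e,e⟩⟩⟩⟩.
[read cat] is required to be ⟨⟨t,e⟩,⟨⟨e,⟨e,e⟩⟩,⟨t,⟨e,e⟩⟩⟩⟩. read : t cannot yield ⟨⟨t,e⟩,⟨⟨e,⟨e,e⟩⟩,⟨t,⟨e,e⟩⟩⟩⟩ as functor, so cat : ⟨t,⟨⟨t,e⟩,⟨⟨e,⟨e,e⟩⟩,⟨t,⟨e,e⟩⟩⟩⟩⟩.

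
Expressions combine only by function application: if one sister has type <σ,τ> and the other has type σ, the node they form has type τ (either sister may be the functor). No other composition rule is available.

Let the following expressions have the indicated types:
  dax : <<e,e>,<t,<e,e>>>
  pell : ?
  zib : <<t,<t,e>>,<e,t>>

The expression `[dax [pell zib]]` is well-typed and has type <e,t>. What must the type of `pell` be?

[dax [pell zib]] must have type <e,t>. The sister dax has type <<e,e>,<t,<e,e>>>; that is not a function onto <e,t>, so [pell zib] must be the functor, of type <<<e,e>,<t,<e,e>>>,<e,t>>.
[pell zib] must have type <<<e,e>,<t,<e,e>>>,<e,t>>. The sister zib has type <<t,<t,e>>,<e,t>>; that is not a function onto <<<e,e>,<t,<e,e>>>,<e,t>>, so pell must be the functor, of type <<<t,<t,e>>,<e,t>>,<<<e,e>,<t,<e,e>>>,<e,t>>>.

<<<t,<t,e>>,<e,t>>,<<<e,e>,<t,<e,e>>>,<e,t>>>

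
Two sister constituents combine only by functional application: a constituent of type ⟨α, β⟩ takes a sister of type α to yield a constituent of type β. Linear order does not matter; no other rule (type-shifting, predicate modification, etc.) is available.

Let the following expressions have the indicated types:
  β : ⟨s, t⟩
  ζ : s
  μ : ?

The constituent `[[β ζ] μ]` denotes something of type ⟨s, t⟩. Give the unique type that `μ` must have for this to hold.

⟨t, ⟨s, t⟩⟩

[[β ζ] μ] must have type ⟨s, t⟩. The sister [β ζ] has type t; that is not a function onto ⟨s, t⟩, so μ must be the functor, of type ⟨t, ⟨s, t⟩⟩.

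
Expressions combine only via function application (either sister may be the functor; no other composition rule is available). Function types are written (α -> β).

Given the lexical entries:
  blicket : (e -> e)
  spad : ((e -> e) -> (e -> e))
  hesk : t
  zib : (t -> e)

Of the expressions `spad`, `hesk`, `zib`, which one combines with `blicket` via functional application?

spad — combines: spad : ((e -> e) -> (e -> e)) takes blicket : (e -> e) as argument, giving (e -> e).
hesk : t — neither side's domain matches the other.
zib : (t -> e) — neither side's domain matches the other.

spad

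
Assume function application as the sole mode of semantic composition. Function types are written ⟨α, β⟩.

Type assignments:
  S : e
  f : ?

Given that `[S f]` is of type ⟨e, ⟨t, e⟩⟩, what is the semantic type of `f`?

⟨e, ⟨e, ⟨t, e⟩⟩⟩

At [S f] (required: ⟨e, ⟨t, e⟩⟩): S is e, which is not a function with range ⟨e, ⟨t, e⟩⟩; hence f is the functor — type ⟨e, ⟨e, ⟨t, e⟩⟩⟩.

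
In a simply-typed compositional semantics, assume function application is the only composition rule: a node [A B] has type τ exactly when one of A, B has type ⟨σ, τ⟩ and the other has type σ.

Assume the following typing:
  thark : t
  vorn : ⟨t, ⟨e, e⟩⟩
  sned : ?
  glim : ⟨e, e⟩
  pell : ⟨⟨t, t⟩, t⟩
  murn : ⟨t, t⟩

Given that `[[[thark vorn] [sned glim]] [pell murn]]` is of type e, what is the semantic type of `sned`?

[[[thark vorn] [sned glim]] [pell murn]] is required to be e. [pell murn] : t cannot yield e as functor, so [[thark vorn] [sned glim]] : ⟨t, e⟩.
[[thark vorn] [sned glim]] is required to be ⟨t, e⟩. [thark vorn] : ⟨e, e⟩ cannot yield ⟨t, e⟩ as functor, so [sned glim] : ⟨⟨e, e⟩, ⟨t, e⟩⟩.
[sned glim] is required to be ⟨⟨e, e⟩, ⟨t, e⟩⟩. glim : ⟨e, e⟩ cannot yield ⟨⟨e, e⟩, ⟨t, e⟩⟩ as functor, so sned : ⟨⟨e, e⟩, ⟨⟨e, e⟩, ⟨t, e⟩⟩⟩.

⟨⟨e, e⟩, ⟨⟨e, e⟩, ⟨t, e⟩⟩⟩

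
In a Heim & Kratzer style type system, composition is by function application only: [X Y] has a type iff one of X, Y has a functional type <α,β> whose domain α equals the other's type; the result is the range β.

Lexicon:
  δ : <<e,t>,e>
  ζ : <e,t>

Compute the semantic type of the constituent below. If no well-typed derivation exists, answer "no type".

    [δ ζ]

e

At [δ ζ], δ : <<e,t>,e> takes ζ : <e,t>, giving e.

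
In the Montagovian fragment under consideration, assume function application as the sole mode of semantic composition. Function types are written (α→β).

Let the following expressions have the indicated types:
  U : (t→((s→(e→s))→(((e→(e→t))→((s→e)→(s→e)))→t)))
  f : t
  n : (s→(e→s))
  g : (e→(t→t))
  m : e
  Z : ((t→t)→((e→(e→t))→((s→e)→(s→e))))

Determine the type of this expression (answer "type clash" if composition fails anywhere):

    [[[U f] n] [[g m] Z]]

[U f] — U of type (t→((s→(e→s))→(((e→(e→t))→((s→e)→(s→e)))→t))) combines with f of type t: type ((s→(e→s))→(((e→(e→t))→((s→e)→(s→e)))→t)).
[[U f] n] — [U f] of type ((s→(e→s))→(((e→(e→t))→((s→e)→(s→e)))→t)) combines with n of type (s→(e→s)): type (((e→(e→t))→((s→e)→(s→e)))→t).
[g m] — g of type (e→(t→t)) combines with m of type e: type (t→t).
[[g m] Z] — Z of type ((t→t)→((e→(e→t))→((s→e)→(s→e)))) combines with [g m] of type (t→t): type ((e→(e→t))→((s→e)→(s→e))).
[[[U f] n] [[g m] Z]] — [[U f] n] of type (((e→(e→t))→((s→e)→(s→e)))→t) combines with [[g m] Z] of type ((e→(e→t))→((s→e)→(s→e))): type t.

t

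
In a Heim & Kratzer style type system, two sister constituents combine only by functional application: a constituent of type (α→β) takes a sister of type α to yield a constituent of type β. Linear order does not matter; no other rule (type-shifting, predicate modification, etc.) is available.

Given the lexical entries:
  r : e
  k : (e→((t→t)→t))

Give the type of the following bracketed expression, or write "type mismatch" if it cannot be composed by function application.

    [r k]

[r k]: k is (e→((t→t)→t)), r is e; result ((t→t)→t).

((t→t)→t)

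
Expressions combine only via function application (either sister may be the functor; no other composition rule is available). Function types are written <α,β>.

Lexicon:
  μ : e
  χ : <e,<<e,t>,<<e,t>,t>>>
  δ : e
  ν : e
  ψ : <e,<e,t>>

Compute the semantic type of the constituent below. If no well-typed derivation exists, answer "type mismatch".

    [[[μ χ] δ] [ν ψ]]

[μ χ]: χ is <e,<<e,t>,<<e,t>,t>>>, μ is e; result <<e,t>,<<e,t>,t>>.
[[μ χ] δ]: <<e,t>,<<e,t>,t>> and e cannot combine by function application — type clash.

type mismatch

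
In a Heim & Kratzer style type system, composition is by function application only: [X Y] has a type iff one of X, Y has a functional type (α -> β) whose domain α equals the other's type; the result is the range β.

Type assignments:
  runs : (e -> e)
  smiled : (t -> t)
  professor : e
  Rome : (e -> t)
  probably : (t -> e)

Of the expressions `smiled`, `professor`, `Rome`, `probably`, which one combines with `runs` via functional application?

professor

smiled : (t -> t) — neither side's domain matches the other.
professor — combines: runs : (e -> e) takes professor : e as argument, giving e.
Rome : (e -> t) — neither side's domain matches the other.
probably : (t -> e) — neither side's domain matches the other.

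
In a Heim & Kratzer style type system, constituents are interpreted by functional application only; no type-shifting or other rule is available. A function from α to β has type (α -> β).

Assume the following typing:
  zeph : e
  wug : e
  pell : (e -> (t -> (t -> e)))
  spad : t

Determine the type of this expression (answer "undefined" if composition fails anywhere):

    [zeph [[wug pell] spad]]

[wug pell]: pell is (e -> (t -> (t -> e))), wug is e; result (t -> (t -> e)).
[[wug pell] spad]: [wug pell] is (t -> (t -> e)), spad is t; result (t -> e).
[zeph [[wug pell] spad]]: e and (t -> e) cannot combine by function application — type clash.

undefined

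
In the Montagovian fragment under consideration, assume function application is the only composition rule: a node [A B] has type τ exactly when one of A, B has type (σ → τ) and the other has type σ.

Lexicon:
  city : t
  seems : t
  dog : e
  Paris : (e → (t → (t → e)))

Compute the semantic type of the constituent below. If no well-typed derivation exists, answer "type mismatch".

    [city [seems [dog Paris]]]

e

[dog Paris]: Paris is (e → (t → (t → e))), dog is e; result (t → (t → e)).
[seems [dog Paris]]: [dog Paris] is (t → (t → e)), seems is t; result (t → e).
[city [seems [dog Paris]]]: [seems [dog Paris]] is (t → e), city is t; result e.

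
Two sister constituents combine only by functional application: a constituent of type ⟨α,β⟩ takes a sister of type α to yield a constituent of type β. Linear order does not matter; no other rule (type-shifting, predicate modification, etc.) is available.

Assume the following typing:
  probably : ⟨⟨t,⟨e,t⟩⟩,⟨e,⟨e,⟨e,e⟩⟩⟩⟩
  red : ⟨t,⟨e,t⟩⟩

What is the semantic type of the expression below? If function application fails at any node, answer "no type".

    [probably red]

⟨e,⟨e,⟨e,e⟩⟩⟩

[probably red]: functor probably : ⟨⟨t,⟨e,t⟩⟩,⟨e,⟨e,⟨e,e⟩⟩⟩⟩, argument red : ⟨t,⟨e,t⟩⟩; result ⟨e,⟨e,⟨e,e⟩⟩⟩.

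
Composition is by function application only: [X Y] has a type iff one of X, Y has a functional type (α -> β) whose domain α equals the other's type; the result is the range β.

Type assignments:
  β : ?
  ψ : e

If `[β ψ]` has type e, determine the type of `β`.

(e -> e)

At [β ψ] (required: e): ψ is e, which is not a function with range e; hence β is the functor — type (e -> e).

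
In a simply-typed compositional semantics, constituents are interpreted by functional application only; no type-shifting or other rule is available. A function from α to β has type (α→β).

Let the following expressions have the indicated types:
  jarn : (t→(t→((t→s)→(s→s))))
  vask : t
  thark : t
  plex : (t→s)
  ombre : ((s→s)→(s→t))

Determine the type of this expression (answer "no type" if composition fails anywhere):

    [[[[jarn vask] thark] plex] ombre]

(s→t)

[jarn vask]: (t→(t→((t→s)→(s→s)))) applied to t yields (t→((t→s)→(s→s))).
[[jarn vask] thark]: (t→((t→s)→(s→s))) applied to t yields ((t→s)→(s→s)).
[[[jarn vask] thark] plex]: ((t→s)→(s→s)) applied to (t→s) yields (s→s).
[[[[jarn vask] thark] plex] ombre]: ((s→s)→(s→t)) applied to (s→s) yields (s→t).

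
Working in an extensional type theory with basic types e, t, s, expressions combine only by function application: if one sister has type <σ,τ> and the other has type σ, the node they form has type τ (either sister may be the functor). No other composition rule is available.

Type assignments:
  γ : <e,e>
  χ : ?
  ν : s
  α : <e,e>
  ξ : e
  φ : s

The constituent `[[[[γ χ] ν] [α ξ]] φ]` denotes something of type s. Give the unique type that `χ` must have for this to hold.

At [[[[γ χ] ν] [α ξ]] φ] (required: s): φ is s, which is not a function with range s; hence [[[γ χ] ν] [α ξ]] is the functor — type <s,s>.
At [[[γ χ] ν] [α ξ]] (required: <s,s>): [α ξ] is e, which is not a function with range <s,s>; hence [[γ χ] ν] is the functor — type <e,<s,s>>.
At [[γ χ] ν] (required: <e,<s,s>>): ν is s, which is not a function with range <e,<s,s>>; hence [γ χ] is the functor — type <s,<e,<s,s>>>.
At [γ χ] (required: <s,<e,<s,s>>>): γ is <e,e>, which is not a function with range <s,<e,<s,s>>>; hence χ is the functor — type <<e,e>,<s,<e,<s,s>>>>.

<<e,e>,<s,<e,<s,s>>>>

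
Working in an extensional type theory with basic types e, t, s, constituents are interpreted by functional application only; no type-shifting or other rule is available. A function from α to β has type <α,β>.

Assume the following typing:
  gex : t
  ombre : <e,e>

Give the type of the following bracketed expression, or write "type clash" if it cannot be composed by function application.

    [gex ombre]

type clash

[gex ombre]: t with <e,e> — neither is a function whose domain matches the other; composition fails here.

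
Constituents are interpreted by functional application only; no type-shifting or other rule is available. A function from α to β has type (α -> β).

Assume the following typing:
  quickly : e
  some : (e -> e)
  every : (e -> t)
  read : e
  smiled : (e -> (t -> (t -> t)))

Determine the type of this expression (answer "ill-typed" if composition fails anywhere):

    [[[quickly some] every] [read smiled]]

(t -> t)

[quickly some]: some is (e -> e), quickly is e; result e.
[[quickly some] every]: every is (e -> t), [quickly some] is e; result t.
[read smiled]: smiled is (e -> (t -> (t -> t))), read is e; result (t -> (t -> t)).
[[[quickly some] every] [read smiled]]: [read smiled] is (t -> (t -> t)), [[quickly some] every] is t; result (t -> t).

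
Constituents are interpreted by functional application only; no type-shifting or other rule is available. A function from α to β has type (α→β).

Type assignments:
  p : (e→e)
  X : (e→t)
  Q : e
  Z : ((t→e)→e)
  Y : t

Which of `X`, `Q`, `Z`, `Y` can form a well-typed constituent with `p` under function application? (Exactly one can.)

X : (e→t) — no; p wants e, and X wants e.
Q — combines: p : (e→e) takes Q : e as argument, giving e.
Z : ((t→e)→e) — no; p wants e, and Z wants (t→e).
Y : t — no; p wants e, and Y wants nothing (atomic).

Q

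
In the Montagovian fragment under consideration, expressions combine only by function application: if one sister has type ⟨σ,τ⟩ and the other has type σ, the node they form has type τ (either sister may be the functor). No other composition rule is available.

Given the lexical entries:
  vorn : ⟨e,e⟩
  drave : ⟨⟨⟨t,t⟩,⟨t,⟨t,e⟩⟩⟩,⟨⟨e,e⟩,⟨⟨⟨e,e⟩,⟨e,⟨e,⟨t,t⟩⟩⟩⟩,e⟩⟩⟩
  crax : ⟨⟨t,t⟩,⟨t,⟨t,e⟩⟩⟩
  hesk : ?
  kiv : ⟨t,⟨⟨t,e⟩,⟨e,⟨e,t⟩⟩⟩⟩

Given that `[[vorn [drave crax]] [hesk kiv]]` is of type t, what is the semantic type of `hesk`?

⟨⟨t,⟨⟨t,e⟩,⟨e,⟨e,t⟩⟩⟩⟩,⟨⟨⟨⟨e,e⟩,⟨e,⟨e,⟨t,t⟩⟩⟩⟩,e⟩,t⟩⟩

[[vorn [drave crax]] [hesk kiv]] must have type t. The sister [vorn [drave crax]] has type ⟨⟨⟨e,e⟩,⟨e,⟨e,⟨t,t⟩⟩⟩⟩,e⟩; that is not a function onto t, so [hesk kiv] must be the functor, of type ⟨⟨⟨⟨e,e⟩,⟨e,⟨e,⟨t,t⟩⟩⟩⟩,e⟩,t⟩.
[hesk kiv] must have type ⟨⟨⟨⟨e,e⟩,⟨e,⟨e,⟨t,t⟩⟩⟩⟩,e⟩,t⟩. The sister kiv has type ⟨t,⟨⟨t,e⟩,⟨e,⟨e,t⟩⟩⟩⟩; that is not a function onto ⟨⟨⟨⟨e,e⟩,⟨e,⟨e,⟨t,t⟩⟩⟩⟩,e⟩,t⟩, so hesk must be the functor, of type ⟨⟨t,⟨⟨t,e⟩,⟨e,⟨e,t⟩⟩⟩⟩,⟨⟨⟨⟨e,e⟩,⟨e,⟨e,⟨t,t⟩⟩⟩⟩,e⟩,t⟩⟩.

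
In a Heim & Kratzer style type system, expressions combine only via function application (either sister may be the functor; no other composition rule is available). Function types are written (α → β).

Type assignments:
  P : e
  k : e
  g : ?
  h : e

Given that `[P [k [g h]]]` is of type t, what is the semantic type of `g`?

[P [k [g h]]] must have type t. The sister P has type e; that is not a function onto t, so [k [g h]] must be the functor, of type (e → t).
[k [g h]] must have type (e → t). The sister k has type e; that is not a function onto (e → t), so [g h] must be the functor, of type (e → (e → t)).
[g h] must have type (e → (e → t)). The sister h has type e; that is not a function onto (e → (e → t)), so g must be the functor, of type (e → (e → (e → t))).

(e → (e → (e → t)))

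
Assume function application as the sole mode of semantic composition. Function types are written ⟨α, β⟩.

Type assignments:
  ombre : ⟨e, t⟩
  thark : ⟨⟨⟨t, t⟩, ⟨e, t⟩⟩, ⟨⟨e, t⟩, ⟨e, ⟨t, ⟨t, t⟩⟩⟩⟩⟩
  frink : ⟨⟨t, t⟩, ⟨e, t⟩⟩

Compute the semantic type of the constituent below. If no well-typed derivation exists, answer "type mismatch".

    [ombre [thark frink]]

[thark frink]: thark is ⟨⟨⟨t, t⟩, ⟨e, t⟩⟩, ⟨⟨e, t⟩, ⟨e, ⟨t, ⟨t, t⟩⟩⟩⟩⟩, frink is ⟨⟨t, t⟩, ⟨e, t⟩⟩; result ⟨⟨e, t⟩, ⟨e, ⟨t, ⟨t, t⟩⟩⟩⟩.
[ombre [thark frink]]: [thark frink] is ⟨⟨e, t⟩, ⟨e, ⟨t, ⟨t, t⟩⟩⟩⟩, ombre is ⟨e, t⟩; result ⟨e, ⟨t, ⟨t, t⟩⟩⟩.

⟨e, ⟨t, ⟨t, t⟩⟩⟩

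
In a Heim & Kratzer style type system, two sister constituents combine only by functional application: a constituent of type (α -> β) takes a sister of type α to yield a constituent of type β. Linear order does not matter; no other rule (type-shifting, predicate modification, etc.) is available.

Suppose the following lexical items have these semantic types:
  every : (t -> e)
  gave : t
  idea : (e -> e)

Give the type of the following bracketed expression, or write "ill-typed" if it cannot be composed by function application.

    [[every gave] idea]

[every gave] — every of type (t -> e) combines with gave of type t: type e.
[[every gave] idea] — idea of type (e -> e) combines with [every gave] of type e: type e.

e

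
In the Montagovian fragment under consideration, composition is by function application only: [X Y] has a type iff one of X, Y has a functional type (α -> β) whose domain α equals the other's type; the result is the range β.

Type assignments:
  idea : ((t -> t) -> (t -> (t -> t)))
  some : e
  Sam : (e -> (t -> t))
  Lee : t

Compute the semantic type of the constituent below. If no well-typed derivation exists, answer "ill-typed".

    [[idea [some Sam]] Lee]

[some Sam]: functor Sam : (e -> (t -> t)), argument some : e; result (t -> t).
[idea [some Sam]]: functor idea : ((t -> t) -> (t -> (t -> t))), argument [some Sam] : (t -> t); result (t -> (t -> t)).
[[idea [some Sam]] Lee]: functor [idea [some Sam]] : (t -> (t -> t)), argument Lee : t; result (t -> t).

(t -> t)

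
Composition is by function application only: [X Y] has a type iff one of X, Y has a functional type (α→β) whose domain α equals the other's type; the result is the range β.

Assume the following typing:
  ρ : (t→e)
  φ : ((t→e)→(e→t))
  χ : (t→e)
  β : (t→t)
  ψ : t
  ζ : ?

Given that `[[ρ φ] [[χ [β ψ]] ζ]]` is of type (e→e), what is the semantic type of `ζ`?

For [[ρ φ] [[χ [β ψ]] ζ]] to have type (e→e) with [ρ φ] of type (e→t), [[χ [β ψ]] ζ] must be the function: [[χ [β ψ]] ζ] : ((e→t)→(e→e)).
For [[χ [β ψ]] ζ] to have type ((e→t)→(e→e)) with [χ [β ψ]] of type e, ζ must be the function: ζ : (e→((e→t)→(e→e))).

(e→((e→t)→(e→e)))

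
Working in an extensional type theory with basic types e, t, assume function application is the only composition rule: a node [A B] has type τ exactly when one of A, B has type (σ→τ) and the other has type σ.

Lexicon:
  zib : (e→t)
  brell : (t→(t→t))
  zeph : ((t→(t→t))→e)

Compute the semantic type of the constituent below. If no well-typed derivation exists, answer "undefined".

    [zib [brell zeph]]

t

[brell zeph]: ((t→(t→t))→e) applied to (t→(t→t)) yields e.
[zib [brell zeph]]: (e→t) applied to e yields t.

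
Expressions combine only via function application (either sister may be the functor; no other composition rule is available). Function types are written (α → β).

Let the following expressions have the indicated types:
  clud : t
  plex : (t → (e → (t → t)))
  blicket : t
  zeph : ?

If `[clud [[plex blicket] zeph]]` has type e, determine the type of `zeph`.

[clud [[plex blicket] zeph]] must have type e. The sister clud has type t; that is not a function onto e, so [[plex blicket] zeph] must be the functor, of type (t → e).
[[plex blicket] zeph] must have type (t → e). The sister [plex blicket] has type (e → (t → t)); that is not a function onto (t → e), so zeph must be the functor, of type ((e → (t → t)) → (t → e)).

((e → (t → t)) → (t → e))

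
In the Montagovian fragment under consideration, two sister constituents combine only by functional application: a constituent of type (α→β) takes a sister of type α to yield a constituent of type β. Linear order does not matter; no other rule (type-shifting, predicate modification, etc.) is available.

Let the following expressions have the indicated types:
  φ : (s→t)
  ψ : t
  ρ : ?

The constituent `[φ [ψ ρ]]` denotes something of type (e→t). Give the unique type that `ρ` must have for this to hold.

At [φ [ψ ρ]] (required: (e→t)): φ is (s→t), which is not a function with range (e→t); hence [ψ ρ] is the functor — type ((s→t)→(e→t)).
At [ψ ρ] (required: ((s→t)→(e→t))): ψ is t, which is not a function with range ((s→t)→(e→t)); hence ρ is the functor — type (t→((s→t)→(e→t))).

(t→((s→t)→(e→t)))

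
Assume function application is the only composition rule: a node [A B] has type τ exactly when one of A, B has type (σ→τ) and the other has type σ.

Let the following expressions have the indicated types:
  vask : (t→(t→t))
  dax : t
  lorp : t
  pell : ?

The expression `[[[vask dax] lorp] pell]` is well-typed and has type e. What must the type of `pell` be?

For [[[vask dax] lorp] pell] to have type e with [[vask dax] lorp] of type t, pell must be the function: pell : (t→e).

(t→e)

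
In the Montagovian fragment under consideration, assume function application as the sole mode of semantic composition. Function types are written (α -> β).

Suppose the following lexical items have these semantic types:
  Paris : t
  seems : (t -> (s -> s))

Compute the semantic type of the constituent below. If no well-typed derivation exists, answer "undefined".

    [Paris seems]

[Paris seems] — seems of type (t -> (s -> s)) combines with Paris of type t: type (s -> s).

(s -> s)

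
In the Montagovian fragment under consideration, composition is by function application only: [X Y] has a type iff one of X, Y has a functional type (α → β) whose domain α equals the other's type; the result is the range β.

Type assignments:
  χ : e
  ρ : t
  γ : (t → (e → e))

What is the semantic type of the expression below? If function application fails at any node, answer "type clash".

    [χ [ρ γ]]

[ρ γ]: functor γ : (t → (e → e)), argument ρ : t; result (e → e).
[χ [ρ γ]]: functor [ρ γ] : (e → e), argument χ : e; result e.

e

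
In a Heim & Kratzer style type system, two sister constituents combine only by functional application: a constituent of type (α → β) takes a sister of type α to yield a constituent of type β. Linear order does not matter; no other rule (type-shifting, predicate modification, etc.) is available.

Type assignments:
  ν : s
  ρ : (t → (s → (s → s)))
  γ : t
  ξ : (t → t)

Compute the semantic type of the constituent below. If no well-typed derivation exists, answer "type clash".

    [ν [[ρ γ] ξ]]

[ρ γ] — ρ of type (t → (s → (s → s))) combines with γ of type t: type (s → (s → s)).
At [[ρ γ] ξ]: neither (s → (s → s)) nor (t → t) can take the other as argument; the node is ill-typed.

type clash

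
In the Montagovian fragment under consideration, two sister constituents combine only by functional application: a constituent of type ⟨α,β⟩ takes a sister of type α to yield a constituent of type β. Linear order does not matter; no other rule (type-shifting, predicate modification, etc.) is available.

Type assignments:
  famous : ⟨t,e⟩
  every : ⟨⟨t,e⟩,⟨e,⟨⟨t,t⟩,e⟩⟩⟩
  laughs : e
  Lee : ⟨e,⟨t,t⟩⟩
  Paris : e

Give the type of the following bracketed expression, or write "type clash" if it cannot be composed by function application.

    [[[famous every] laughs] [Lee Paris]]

e

[famous every]: every is ⟨⟨t,e⟩,⟨e,⟨⟨t,t⟩,e⟩⟩⟩, famous is ⟨t,e⟩; result ⟨e,⟨⟨t,t⟩,e⟩⟩.
[[famous every] laughs]: [famous every] is ⟨e,⟨⟨t,t⟩,e⟩⟩, laughs is e; result ⟨⟨t,t⟩,e⟩.
[Lee Paris]: Lee is ⟨e,⟨t,t⟩⟩, Paris is e; result ⟨t,t⟩.
[[[famous every] laughs] [Lee Paris]]: [[famous every] laughs] is ⟨⟨t,t⟩,e⟩, [Lee Paris] is ⟨t,t⟩; result e.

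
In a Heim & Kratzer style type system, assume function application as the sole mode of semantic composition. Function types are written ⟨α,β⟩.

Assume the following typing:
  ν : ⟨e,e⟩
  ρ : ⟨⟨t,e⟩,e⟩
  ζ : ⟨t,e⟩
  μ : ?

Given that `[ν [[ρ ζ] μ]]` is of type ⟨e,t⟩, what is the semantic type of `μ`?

⟨e,⟨⟨e,e⟩,⟨e,t⟩⟩⟩

[ν [[ρ ζ] μ]] must have type ⟨e,t⟩. The sister ν has type ⟨e,e⟩; that is not a function onto ⟨e,t⟩, so [[ρ ζ] μ] must be the functor, of type ⟨⟨e,e⟩,⟨e,t⟩⟩.
[[ρ ζ] μ] must have type ⟨⟨e,e⟩,⟨e,t⟩⟩. The sister [ρ ζ] has type e; that is not a function onto ⟨⟨e,e⟩,⟨e,t⟩⟩, so μ must be the functor, of type ⟨e,⟨⟨e,e⟩,⟨e,t⟩⟩⟩.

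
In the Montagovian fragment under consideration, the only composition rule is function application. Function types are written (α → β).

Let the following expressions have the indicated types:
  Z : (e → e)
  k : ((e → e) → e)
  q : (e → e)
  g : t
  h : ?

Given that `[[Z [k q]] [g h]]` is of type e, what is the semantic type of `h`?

At [[Z [k q]] [g h]] (required: e): [Z [k q]] is e, which is not a function with range e; hence [g h] is the functor — type (e → e).
At [g h] (required: (e → e)): g is t, which is not a function with range (e → e); hence h is the functor — type (t → (e → e)).

(t → (e → e))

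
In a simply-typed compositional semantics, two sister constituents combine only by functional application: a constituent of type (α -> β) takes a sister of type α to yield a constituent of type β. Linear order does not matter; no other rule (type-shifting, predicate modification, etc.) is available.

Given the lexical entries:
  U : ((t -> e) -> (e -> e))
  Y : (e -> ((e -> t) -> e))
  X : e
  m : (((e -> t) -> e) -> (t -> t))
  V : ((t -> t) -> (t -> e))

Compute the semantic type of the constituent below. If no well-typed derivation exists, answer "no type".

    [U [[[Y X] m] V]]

(e -> e)

At [Y X], Y : (e -> ((e -> t) -> e)) takes X : e, giving ((e -> t) -> e).
At [[Y X] m], m : (((e -> t) -> e) -> (t -> t)) takes [Y X] : ((e -> t) -> e), giving (t -> t).
At [[[Y X] m] V], V : ((t -> t) -> (t -> e)) takes [[Y X] m] : (t -> t), giving (t -> e).
At [U [[[Y X] m] V]], U : ((t -> e) -> (e -> e)) takes [[[Y X] m] V] : (t -> e), giving (e -> e).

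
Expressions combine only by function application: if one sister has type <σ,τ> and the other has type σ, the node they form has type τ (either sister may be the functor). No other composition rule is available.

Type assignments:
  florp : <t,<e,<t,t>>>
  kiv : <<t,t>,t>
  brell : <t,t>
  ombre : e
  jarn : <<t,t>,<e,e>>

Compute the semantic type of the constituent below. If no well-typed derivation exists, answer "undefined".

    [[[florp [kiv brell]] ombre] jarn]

At [kiv brell], kiv : <<t,t>,t> takes brell : <t,t>, giving t.
At [florp [kiv brell]], florp : <t,<e,<t,t>>> takes [kiv brell] : t, giving <e,<t,t>>.
At [[florp [kiv brell]] ombre], [florp [kiv brell]] : <e,<t,t>> takes ombre : e, giving <t,t>.
At [[[florp [kiv brell]] ombre] jarn], jarn : <<t,t>,<e,e>> takes [[florp [kiv brell]] ombre] : <t,t>, giving <e,e>.

<e,e>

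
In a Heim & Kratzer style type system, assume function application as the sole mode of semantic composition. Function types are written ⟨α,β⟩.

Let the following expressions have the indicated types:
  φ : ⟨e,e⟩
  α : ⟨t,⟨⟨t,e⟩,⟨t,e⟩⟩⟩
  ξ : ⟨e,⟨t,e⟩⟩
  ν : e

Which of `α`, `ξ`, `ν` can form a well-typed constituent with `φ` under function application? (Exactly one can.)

α : ⟨t,⟨⟨t,e⟩,⟨t,e⟩⟩⟩ — does not combine with φ.
ξ : ⟨e,⟨t,e⟩⟩ — does not combine with φ.
ν — combines: φ : ⟨e,e⟩ takes ν : e as argument, giving e.

ν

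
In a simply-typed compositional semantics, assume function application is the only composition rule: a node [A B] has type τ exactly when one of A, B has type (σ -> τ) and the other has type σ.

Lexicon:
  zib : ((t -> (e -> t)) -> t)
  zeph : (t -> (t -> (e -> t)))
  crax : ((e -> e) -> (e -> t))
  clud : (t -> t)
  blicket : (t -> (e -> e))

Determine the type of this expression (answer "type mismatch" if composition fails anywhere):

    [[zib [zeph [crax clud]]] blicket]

[crax clud]: ((e -> e) -> (e -> t)) with (t -> t) — neither is a function whose domain matches the other; composition fails here.

type mismatch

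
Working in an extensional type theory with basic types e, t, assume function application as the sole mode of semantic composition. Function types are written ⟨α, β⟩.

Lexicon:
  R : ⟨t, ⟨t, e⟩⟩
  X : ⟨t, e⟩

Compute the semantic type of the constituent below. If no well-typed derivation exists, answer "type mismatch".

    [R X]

type mismatch

At [R X]: neither ⟨t, ⟨t, e⟩⟩ nor ⟨t, e⟩ can take the other as argument; the node is ill-typed.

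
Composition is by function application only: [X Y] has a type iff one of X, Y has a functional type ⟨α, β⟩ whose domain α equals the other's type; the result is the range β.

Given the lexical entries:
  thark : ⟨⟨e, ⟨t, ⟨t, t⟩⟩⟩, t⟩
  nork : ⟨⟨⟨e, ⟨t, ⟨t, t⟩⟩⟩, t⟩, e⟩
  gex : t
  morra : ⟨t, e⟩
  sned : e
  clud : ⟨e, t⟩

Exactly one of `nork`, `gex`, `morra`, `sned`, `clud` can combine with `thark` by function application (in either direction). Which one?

nork — combines: nork : ⟨⟨⟨e, ⟨t, ⟨t, t⟩⟩⟩, t⟩, e⟩ takes thark : ⟨⟨e, ⟨t, ⟨t, t⟩⟩⟩, t⟩ as argument, giving e.
gex : t — neither side's domain matches the other.
morra : ⟨t, e⟩ — neither side's domain matches the other.
sned : e — neither side's domain matches the other.
clud : ⟨e, t⟩ — neither side's domain matches the other.

nork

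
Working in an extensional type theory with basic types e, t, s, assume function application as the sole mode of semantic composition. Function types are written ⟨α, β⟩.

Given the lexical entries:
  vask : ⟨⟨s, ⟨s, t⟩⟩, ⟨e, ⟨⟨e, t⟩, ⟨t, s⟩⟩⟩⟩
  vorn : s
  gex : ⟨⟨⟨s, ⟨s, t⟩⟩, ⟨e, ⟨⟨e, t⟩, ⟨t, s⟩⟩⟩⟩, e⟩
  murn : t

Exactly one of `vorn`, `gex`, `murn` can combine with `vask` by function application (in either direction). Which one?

gex

vorn : s — vask needs ⟨s, ⟨s, t⟩⟩; vorn needs nothing (atomic); neither fits.
gex — combines: gex : ⟨⟨⟨s, ⟨s, t⟩⟩, ⟨e, ⟨⟨e, t⟩, ⟨t, s⟩⟩⟩⟩, e⟩ takes vask : ⟨⟨s, ⟨s, t⟩⟩, ⟨e, ⟨⟨e, t⟩, ⟨t, s⟩⟩⟩⟩ as argument, giving e.
murn : t — vask needs ⟨s, ⟨s, t⟩⟩; murn needs nothing (atomic); neither fits.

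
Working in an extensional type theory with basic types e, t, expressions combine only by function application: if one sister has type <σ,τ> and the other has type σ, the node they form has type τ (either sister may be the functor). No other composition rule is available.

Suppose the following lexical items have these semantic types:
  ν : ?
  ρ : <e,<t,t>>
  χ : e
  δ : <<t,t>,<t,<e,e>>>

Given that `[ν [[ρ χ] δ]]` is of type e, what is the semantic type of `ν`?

<<t,<e,e>>,e>

[ν [[ρ χ] δ]] must have type e. The sister [[ρ χ] δ] has type <t,<e,e>>; that is not a function onto e, so ν must be the functor, of type <<t,<e,e>>,e>.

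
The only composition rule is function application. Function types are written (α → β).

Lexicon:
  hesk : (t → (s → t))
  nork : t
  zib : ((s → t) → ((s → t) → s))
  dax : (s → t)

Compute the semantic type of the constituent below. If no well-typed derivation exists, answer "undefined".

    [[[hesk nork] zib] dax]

s

[hesk nork]: functor hesk : (t → (s → t)), argument nork : t; result (s → t).
[[hesk nork] zib]: functor zib : ((s → t) → ((s → t) → s)), argument [hesk nork] : (s → t); result ((s → t) → s).
[[[hesk nork] zib] dax]: functor [[hesk nork] zib] : ((s → t) → s), argument dax : (s → t); result s.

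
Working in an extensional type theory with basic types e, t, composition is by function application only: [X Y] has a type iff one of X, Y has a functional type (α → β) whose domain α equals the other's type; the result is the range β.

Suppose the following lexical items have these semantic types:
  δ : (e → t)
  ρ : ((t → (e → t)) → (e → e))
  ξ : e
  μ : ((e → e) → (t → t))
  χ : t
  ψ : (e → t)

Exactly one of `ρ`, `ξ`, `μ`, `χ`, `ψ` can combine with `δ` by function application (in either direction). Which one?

ξ

ρ : ((t → (e → t)) → (e → e)) — neither side's domain matches the other.
ξ — combines: δ : (e → t) takes ξ : e as argument, giving t.
μ : ((e → e) → (t → t)) — neither side's domain matches the other.
χ : t — neither side's domain matches the other.
ψ : (e → t) — neither side's domain matches the other.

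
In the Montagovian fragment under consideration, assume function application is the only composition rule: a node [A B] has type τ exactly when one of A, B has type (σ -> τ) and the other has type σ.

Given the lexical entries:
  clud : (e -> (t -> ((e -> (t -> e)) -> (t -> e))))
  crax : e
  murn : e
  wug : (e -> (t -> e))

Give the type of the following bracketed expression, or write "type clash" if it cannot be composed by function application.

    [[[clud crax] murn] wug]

[clud crax]: functor clud : (e -> (t -> ((e -> (t -> e)) -> (t -> e)))), argument crax : e; result (t -> ((e -> (t -> e)) -> (t -> e))).
[[clud crax] murn]: (t -> ((e -> (t -> e)) -> (t -> e))) with e — neither is a function whose domain matches the other; composition fails here.

type clash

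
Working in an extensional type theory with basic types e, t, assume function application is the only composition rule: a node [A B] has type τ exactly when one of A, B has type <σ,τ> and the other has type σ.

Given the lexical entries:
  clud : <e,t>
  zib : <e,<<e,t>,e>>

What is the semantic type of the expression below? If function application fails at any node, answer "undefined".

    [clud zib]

[clud zib]: <e,t> and <e,<<e,t>,e>> cannot combine by function application — type clash.

undefined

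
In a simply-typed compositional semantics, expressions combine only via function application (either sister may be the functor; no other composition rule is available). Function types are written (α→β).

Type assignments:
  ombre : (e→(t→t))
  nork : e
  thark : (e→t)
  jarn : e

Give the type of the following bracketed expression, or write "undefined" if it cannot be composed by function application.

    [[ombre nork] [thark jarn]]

t

[ombre nork] — ombre of type (e→(t→t)) combines with nork of type e: type (t→t).
[thark jarn] — thark of type (e→t) combines with jarn of type e: type t.
[[ombre nork] [thark jarn]] — [ombre nork] of type (t→t) combines with [thark jarn] of type t: type t.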